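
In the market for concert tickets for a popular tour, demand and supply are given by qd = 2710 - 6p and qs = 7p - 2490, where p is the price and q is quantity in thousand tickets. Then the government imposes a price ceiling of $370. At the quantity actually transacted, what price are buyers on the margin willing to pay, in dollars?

435

In a free market, 2710 - 6p = 7p - 2490 gives the equilibrium p* = 400, q* = 310.
The ceiling of 370 is below the equilibrium price 400, so it binds.
At p = 370: qd = 2710 - 6·370 = 490 and qs = 7·370 - 2490 = 100.
Only 100 units reach the market. On the demand curve, the marginal buyer's willingness to pay at q = 100 is (2710 - 100)/6 = 435.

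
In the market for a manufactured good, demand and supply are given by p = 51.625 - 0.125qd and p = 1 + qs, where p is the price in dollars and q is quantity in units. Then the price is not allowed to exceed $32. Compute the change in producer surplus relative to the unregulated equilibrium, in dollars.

-532

Rearranging demand gives qd = 413 - 8p; rearranging supply gives qs = p - 1. In a free market, 413 - 8p = p - 1 gives the equilibrium p* = 46, q* = 45.
The ceiling of 32 is below the equilibrium price 46, so it binds.
At p = 32: qd = 413 - 8·32 = 157 and qs = 32 - 1 = 31.
Producer surplus without the control is ½ · (46 - 1) · 45 = 1012.5.
With the ceiling, producers sell 31 units at 32, so PS = ½ · (32 - 1) · 31 = 480.5.
Change in producer surplus = 480.5 - 1012.5 = -532.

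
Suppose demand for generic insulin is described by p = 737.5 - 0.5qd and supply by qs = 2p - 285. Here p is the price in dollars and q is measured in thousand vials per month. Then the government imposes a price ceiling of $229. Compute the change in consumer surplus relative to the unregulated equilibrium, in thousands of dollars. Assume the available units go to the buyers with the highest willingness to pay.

-8018

Rearranging demand gives qd = 1475 - 2p. Without the control the market clears where 1475 - 2p = 2p - 285, i.e. p* = 440 and q* = 595.
Because the ceiling (229) lies below the market-clearing price, it is binding.
At p = 229: qd = 1475 - 2·229 = 1017 and qs = 2·229 - 285 = 173.
Consumer surplus without the control is ½ · (737.5 - 440) · 595 = 88506.25.
With the ceiling, 173 units are sold at 229 (assume they go to the highest-value buyers). The demand price at q = 173 is 651, so CS = ½ · [(737.5 - 229) + (651 - 229)] · 173 = 80488.25.
Change in consumer surplus = 80488.25 - 88506.25 = -8018.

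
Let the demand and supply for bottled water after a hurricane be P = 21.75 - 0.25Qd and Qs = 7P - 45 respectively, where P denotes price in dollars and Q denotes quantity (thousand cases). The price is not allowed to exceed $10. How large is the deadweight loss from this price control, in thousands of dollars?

Rearranging demand gives Qd = 87 - 4P. Without the control the market clears where 87 - 4P = 7P - 45, i.e. P* = 12 and Q* = 39.
The ceiling of 10 is below the equilibrium price 12, so it binds.
At P = 10: Qd = 87 - 4·10 = 47 and Qs = 7·10 - 45 = 25.
Quantity traded falls to 25. At Q = 25 the demand price is (87 - 25)/4 = 15.5 and the supply price is (45 + 25)/7 = 10.
Deadweight loss = ½ · (15.5 - 10) · (39 - 25) = ½ · 5.5 · 14 = 38.5.

38.5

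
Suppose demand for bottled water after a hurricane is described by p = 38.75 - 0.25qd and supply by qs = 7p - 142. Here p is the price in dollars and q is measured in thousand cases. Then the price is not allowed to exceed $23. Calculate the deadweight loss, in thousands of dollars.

154

Rearranging demand gives qd = 155 - 4p. Setting quantity demanded equal to quantity supplied, 155 - 4p = 7p - 142, gives p* = 27 and q* = 47.
Because the ceiling (23) lies below the market-clearing price, it is binding.
At p = 23: qd = 155 - 4·23 = 63 and qs = 7·23 - 142 = 19.
Quantity traded falls to 19. At q = 19 the demand price is (155 - 19)/4 = 34 and the supply price is (142 + 19)/7 = 23.
Deadweight loss = ½ · (34 - 23) · (47 - 19) = ½ · 11 · 28 = 154.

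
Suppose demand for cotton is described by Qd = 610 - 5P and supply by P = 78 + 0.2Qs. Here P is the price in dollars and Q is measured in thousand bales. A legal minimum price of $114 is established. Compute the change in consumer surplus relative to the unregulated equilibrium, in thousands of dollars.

Rearranging supply gives Qs = 5P - 390. Setting quantity demanded equal to quantity supplied, 610 - 5P = 5P - 390, gives P* = 100 and Q* = 110.
Because the floor (114) lies above the market-clearing price, it is binding.
At P = 114: Qd = 610 - 5·114 = 40 and Qs = 5·114 - 390 = 180.
Consumer surplus without the control is ½ · (122 - 100) · 110 = 1210.
With the floor, consumers buy 40 units at 114, so CS = ½ · (122 - 114) · 40 = 160.
Change in consumer surplus = 160 - 1210 = -1050.

-1050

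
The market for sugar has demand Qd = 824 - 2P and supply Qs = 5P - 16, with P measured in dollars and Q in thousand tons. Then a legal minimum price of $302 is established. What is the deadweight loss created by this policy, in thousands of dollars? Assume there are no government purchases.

46373.6

Without the control the market clears where 824 - 2P = 5P - 16, i.e. P* = 120 and Q* = 584.
Since 302 > 120, the floor is binding.
At P = 302: Qd = 824 - 2·302 = 220 and Qs = 5·302 - 16 = 1494.
Quantity traded falls to 220. At Q = 220 the demand price is (824 - 220)/2 = 302 and the supply price is (16 + 220)/5 = 47.2.
Deadweight loss = ½ · (302 - 47.2) · (584 - 220) = ½ · 254.8 · 364 = 46373.6.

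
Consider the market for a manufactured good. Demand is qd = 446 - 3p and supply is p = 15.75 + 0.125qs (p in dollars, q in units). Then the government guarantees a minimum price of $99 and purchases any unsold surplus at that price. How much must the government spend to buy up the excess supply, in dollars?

51183

Rearranging supply gives qs = 8p - 126. Without the control the market clears where 446 - 3p = 8p - 126, i.e. p* = 52 and q* = 290.
Since 99 > 52, the floor is binding.
At p = 99: qd = 446 - 3·99 = 149 and qs = 8·99 - 126 = 666.
Surplus = qs - qd = 517.
Government expenditure = surplus × support price = 517 × 99 = 51183.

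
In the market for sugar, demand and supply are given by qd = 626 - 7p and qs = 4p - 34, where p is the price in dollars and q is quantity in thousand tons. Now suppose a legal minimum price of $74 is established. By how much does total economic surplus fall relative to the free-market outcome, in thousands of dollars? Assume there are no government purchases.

Equilibrium: 626 - 7p = 4p - 34, so 660 = 11p and p* = 60, q* = 206.
The floor of 74 is above the equilibrium price 60, so it binds.
At p = 74: qd = 626 - 7·74 = 108 and qs = 4·74 - 34 = 262.
Quantity traded falls to 108. At q = 108 the demand price is (626 - 108)/7 = 74 and the supply price is (34 + 108)/4 = 35.5.
Deadweight loss = ½ · (74 - 35.5) · (206 - 108) = ½ · 38.5 · 98 = 1886.5.

1886.5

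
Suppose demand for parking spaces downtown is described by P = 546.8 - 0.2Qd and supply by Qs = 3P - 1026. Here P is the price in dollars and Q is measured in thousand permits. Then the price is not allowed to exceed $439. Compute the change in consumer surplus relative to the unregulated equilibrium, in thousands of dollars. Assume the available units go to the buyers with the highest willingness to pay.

Rearranging demand gives Qd = 2734 - 5P. In a free market, 2734 - 5P = 3P - 1026 gives the equilibrium P* = 470, Q* = 384.
The ceiling of 439 is below the equilibrium price 470, so it binds.
At P = 439: Qd = 2734 - 5·439 = 539 and Qs = 3·439 - 1026 = 291.
Consumer surplus without the control is ½ · (546.8 - 470) · 384 = 14745.6.
With the ceiling, 291 units are sold at 439 (assume they go to the highest-value buyers). The demand price at Q = 291 is 488.6, so CS = ½ · [(546.8 - 439) + (488.6 - 439)] · 291 = 22901.7.
Change in consumer surplus = 22901.7 - 14745.6 = 8156.1.

8156.1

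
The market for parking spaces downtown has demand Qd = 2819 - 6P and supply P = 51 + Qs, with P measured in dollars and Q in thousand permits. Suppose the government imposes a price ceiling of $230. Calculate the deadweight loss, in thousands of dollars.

18900

Rearranging supply gives Qs = P - 51. Setting quantity demanded equal to quantity supplied, 2819 - 6P = P - 51, gives P* = 410 and Q* = 359.
Because the ceiling (230) lies below the market-clearing price, it is binding.
At P = 230: Qd = 2819 - 6·230 = 1439 and Qs = 230 - 51 = 179.
Quantity traded falls to 179. At Q = 179 the demand price is (2819 - 179)/6 = 440 and the supply price is 51 + 179 = 230.
Deadweight loss = ½ · (440 - 230) · (359 - 179) = ½ · 210 · 180 = 18900.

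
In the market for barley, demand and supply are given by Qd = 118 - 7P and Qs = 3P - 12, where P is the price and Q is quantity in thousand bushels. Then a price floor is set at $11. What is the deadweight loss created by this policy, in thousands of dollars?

0

Without the control the market clears where 118 - 7P = 3P - 12, i.e. P* = 13 and Q* = 27.
Since 11 is below P* = 13, the floor does not bind and the free-market outcome prevails.
Since the control does not bind, no trades are prevented and deadweight loss is zero.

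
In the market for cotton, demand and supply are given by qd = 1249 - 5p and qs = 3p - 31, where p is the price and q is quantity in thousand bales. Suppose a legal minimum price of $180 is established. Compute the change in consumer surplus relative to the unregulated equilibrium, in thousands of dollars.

Equilibrium: 1249 - 5p = 3p - 31, so 1280 = 8p and p* = 160, q* = 449.
The floor of 180 is above the equilibrium price 160, so it binds.
At p = 180: qd = 1249 - 5·180 = 349 and qs = 3·180 - 31 = 509.
Consumer surplus without the control is ½ · (249.8 - 160) · 449 = 20160.1.
With the floor, consumers buy 349 units at 180, so CS = ½ · (249.8 - 180) · 349 = 12180.1.
Change in consumer surplus = 12180.1 - 20160.1 = -7980.

-7980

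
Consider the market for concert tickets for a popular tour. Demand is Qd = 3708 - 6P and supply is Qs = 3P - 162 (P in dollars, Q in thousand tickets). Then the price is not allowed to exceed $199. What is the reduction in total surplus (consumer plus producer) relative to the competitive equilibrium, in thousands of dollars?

120062.25

Setting quantity demanded equal to quantity supplied, 3708 - 6P = 3P - 162, gives P* = 430 and Q* = 1128.
Because the ceiling (199) lies below the market-clearing price, it is binding.
At P = 199: Qd = 3708 - 6·199 = 2514 and Qs = 3·199 - 162 = 435.
Quantity traded falls to 435. At Q = 435 the demand price is (3708 - 435)/6 = 545.5 and the supply price is (162 + 435)/3 = 199.
Deadweight loss = ½ · (545.5 - 199) · (1128 - 435) = ½ · 346.5 · 693 = 120062.25.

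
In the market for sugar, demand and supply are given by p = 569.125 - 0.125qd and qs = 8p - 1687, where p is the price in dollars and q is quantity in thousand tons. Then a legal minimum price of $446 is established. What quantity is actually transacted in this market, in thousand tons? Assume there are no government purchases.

Rearranging demand gives qd = 4553 - 8p. Setting quantity demanded equal to quantity supplied, 4553 - 8p = 8p - 1687, gives p* = 390 and q* = 1433.
Since 446 > 390, the floor is binding.
At p = 446: qd = 4553 - 8·446 = 985 and qs = 8·446 - 1687 = 1881.
The quantity actually transacted is the short side, demand: 985.

985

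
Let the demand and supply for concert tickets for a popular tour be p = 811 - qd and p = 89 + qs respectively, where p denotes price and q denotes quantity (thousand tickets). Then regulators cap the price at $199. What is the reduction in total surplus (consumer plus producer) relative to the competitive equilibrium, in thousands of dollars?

63001

Rearranging demand gives qd = 811 - p; rearranging supply gives qs = p - 89. Setting quantity demanded equal to quantity supplied, 811 - p = p - 89, gives p* = 450 and q* = 361.
Because the ceiling (199) lies below the market-clearing price, it is binding.
At p = 199: qd = 811 - 199 = 612 and qs = 199 - 89 = 110.
Quantity traded falls to 110. At q = 110 the demand price is 811 - 110 = 701 and the supply price is 89 + 110 = 199.
Deadweight loss = ½ · (701 - 199) · (361 - 110) = ½ · 502 · 251 = 63001.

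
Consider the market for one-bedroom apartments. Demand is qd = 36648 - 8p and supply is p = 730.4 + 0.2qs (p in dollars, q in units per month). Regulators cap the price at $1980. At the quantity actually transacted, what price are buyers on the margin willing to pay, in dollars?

Rearranging supply gives qs = 5p - 3652. Equilibrium: 36648 - 8p = 5p - 3652, so 40300 = 13p and p* = 3100, q* = 11848.
Because the ceiling (1980) lies below the market-clearing price, it is binding.
At p = 1980: qd = 36648 - 8·1980 = 20808 and qs = 5·1980 - 3652 = 6248.
Only 6248 units reach the market. On the demand curve, the marginal buyer's willingness to pay at q = 6248 is (36648 - 6248)/8 = 3800.

3800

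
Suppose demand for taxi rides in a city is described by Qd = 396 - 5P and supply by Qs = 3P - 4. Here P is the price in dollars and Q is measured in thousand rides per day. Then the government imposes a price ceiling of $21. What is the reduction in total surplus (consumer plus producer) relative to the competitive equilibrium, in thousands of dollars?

2018.4

In a free market, 396 - 5P = 3P - 4 gives the equilibrium P* = 50, Q* = 146.
Because the ceiling (21) lies below the market-clearing price, it is binding.
At P = 21: Qd = 396 - 5·21 = 291 and Qs = 3·21 - 4 = 59.
Quantity traded falls to 59. At Q = 59 the demand price is (396 - 59)/5 = 67.4 and the supply price is (4 + 59)/3 = 21.
Deadweight loss = ½ · (67.4 - 21) · (146 - 59) = ½ · 46.4 · 87 = 2018.4.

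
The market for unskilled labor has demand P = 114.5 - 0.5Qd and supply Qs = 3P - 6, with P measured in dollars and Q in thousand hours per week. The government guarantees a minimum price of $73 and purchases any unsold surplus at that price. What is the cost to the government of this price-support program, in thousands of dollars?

Rearranging demand gives Qd = 229 - 2P. In a free market, 229 - 2P = 3P - 6 gives the equilibrium P* = 47, Q* = 135.
Since 73 > 47, the floor is binding.
At P = 73: Qd = 229 - 2·73 = 83 and Qs = 3·73 - 6 = 213.
Surplus = Qs - Qd = 130.
Government expenditure = surplus × support price = 130 × 73 = 9490.

9490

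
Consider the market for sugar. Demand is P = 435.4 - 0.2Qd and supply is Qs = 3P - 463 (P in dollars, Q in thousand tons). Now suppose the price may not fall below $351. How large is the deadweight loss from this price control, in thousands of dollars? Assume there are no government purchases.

Rearranging demand gives Qd = 2177 - 5P. Without the control the market clears where 2177 - 5P = 3P - 463, i.e. P* = 330 and Q* = 527.
Since 351 > 330, the floor is binding.
At P = 351: Qd = 2177 - 5·351 = 422 and Qs = 3·351 - 463 = 590.
Quantity traded falls to 422. At Q = 422 the demand price is (2177 - 422)/5 = 351 and the supply price is (463 + 422)/3 = 295.
Deadweight loss = ½ · (351 - 295) · (527 - 422) = ½ · 56 · 105 = 2940.

2940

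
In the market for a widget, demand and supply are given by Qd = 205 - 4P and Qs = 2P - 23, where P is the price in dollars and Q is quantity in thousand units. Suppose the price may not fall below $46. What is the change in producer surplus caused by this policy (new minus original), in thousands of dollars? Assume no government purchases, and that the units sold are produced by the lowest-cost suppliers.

Equilibrium: 205 - 4P = 2P - 23, so 228 = 6P and P* = 38, Q* = 53.
Since 46 > 38, the floor is binding.
At P = 46: Qd = 205 - 4·46 = 21 and Qs = 2·46 - 23 = 69.
Producer surplus without the control is ½ · (38 - 11.5) · 53 = 702.25.
With the floor, 21 units are sold at 46. The supply price at Q = 21 is 22, so PS = ½ · [(46 - 11.5) + (46 - 22)] · 21 = 614.25.
Change in producer surplus = 614.25 - 702.25 = -88.

-88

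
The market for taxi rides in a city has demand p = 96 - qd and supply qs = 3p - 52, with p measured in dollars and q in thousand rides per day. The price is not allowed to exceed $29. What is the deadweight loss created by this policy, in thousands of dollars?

Rearranging demand gives qd = 96 - p. In a free market, 96 - p = 3p - 52 gives the equilibrium p* = 37, q* = 59.
Since 29 < 37, the ceiling is binding.
At p = 29: qd = 96 - 29 = 67 and qs = 3·29 - 52 = 35.
Quantity traded falls to 35. At q = 35 the demand price is 96 - 35 = 61 and the supply price is (52 + 35)/3 = 29.
Deadweight loss = ½ · (61 - 29) · (59 - 35) = ½ · 32 · 24 = 384.

384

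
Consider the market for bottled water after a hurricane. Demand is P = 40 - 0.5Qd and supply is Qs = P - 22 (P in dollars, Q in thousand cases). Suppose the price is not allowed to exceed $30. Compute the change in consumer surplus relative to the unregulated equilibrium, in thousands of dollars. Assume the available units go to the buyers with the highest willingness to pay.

Rearranging demand gives Qd = 80 - 2P. Without the control the market clears where 80 - 2P = P - 22, i.e. P* = 34 and Q* = 12.
Since 30 < 34, the ceiling is binding.
At P = 30: Qd = 80 - 2·30 = 20 and Qs = 30 - 22 = 8.
Consumer surplus without the control is ½ · (40 - 34) · 12 = 36.
With the ceiling, 8 units are sold at 30 (assume they go to the highest-value buyers). The demand price at Q = 8 is 36, so CS = ½ · [(40 - 30) + (36 - 30)] · 8 = 64.
Change in consumer surplus = 64 - 36 = 28.

28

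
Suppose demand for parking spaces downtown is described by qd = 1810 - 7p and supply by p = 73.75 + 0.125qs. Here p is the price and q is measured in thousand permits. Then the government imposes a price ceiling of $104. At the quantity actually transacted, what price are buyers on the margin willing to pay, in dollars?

224

Rearranging supply gives qs = 8p - 590. In a free market, 1810 - 7p = 8p - 590 gives the equilibrium p* = 160, q* = 690.
The ceiling of 104 is below the equilibrium price 160, so it binds.
At p = 104: qd = 1810 - 7·104 = 1082 and qs = 8·104 - 590 = 242.
Only 242 units reach the market. On the demand curve, the marginal buyer's willingness to pay at q = 242 is (1810 - 242)/7 = 224.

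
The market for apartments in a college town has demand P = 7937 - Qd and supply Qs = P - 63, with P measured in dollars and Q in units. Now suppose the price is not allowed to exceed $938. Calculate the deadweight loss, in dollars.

Rearranging demand gives Qd = 7937 - P. In a free market, 7937 - P = P - 63 gives the equilibrium P* = 4000, Q* = 3937.
Since 938 < 4000, the ceiling is binding.
At P = 938: Qd = 7937 - 938 = 6999 and Qs = 938 - 63 = 875.
Quantity traded falls to 875. At Q = 875 the demand price is 7937 - 875 = 7062 and the supply price is 63 + 875 = 938.
Deadweight loss = ½ · (7062 - 938) · (3937 - 875) = ½ · 6124 · 3062 = 9375844.

9375844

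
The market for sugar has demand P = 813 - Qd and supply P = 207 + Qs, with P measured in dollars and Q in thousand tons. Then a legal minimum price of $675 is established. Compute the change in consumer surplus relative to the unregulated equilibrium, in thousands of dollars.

-36382.5

Rearranging demand gives Qd = 813 - P; rearranging supply gives Qs = P - 207. Setting quantity demanded equal to quantity supplied, 813 - P = P - 207, gives P* = 510 and Q* = 303.
The floor of 675 is above the equilibrium price 510, so it binds.
At P = 675: Qd = 813 - 675 = 138 and Qs = 675 - 207 = 468.
Consumer surplus without the control is ½ · (813 - 510) · 303 = 45904.5.
With the floor, consumers buy 138 units at 675, so CS = ½ · (813 - 675) · 138 = 9522.
Change in consumer surplus = 9522 - 45904.5 = -36382.5.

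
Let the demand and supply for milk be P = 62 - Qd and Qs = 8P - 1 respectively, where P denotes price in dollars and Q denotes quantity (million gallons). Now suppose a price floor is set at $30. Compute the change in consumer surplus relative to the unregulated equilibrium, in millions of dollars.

Rearranging demand gives Qd = 62 - P. Equilibrium: 62 - P = 8P - 1, so 63 = 9P and P* = 7, Q* = 55.
The floor of 30 is above the equilibrium price 7, so it binds.
At P = 30: Qd = 62 - 30 = 32 and Qs = 8·30 - 1 = 239.
Consumer surplus without the control is ½ · (62 - 7) · 55 = 1512.5.
With the floor, consumers buy 32 units at 30, so CS = ½ · (62 - 30) · 32 = 512.
Change in consumer surplus = 512 - 1512.5 = -1000.5.

-1000.5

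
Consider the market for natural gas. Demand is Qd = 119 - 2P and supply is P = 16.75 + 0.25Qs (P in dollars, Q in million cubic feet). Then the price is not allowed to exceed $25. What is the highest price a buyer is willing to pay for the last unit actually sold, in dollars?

Rearranging supply gives Qs = 4P - 67. In a free market, 119 - 2P = 4P - 67 gives the equilibrium P* = 31, Q* = 57.
The ceiling of 25 is below the equilibrium price 31, so it binds.
At P = 25: Qd = 119 - 2·25 = 69 and Qs = 4·25 - 67 = 33.
Only 33 units reach the market. On the demand curve, the marginal buyer's willingness to pay at Q = 33 is (119 - 33)/2 = 43.

43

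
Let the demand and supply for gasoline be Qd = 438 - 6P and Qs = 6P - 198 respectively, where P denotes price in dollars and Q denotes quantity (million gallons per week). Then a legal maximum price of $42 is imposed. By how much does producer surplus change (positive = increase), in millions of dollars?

-957

Setting quantity demanded equal to quantity supplied, 438 - 6P = 6P - 198, gives P* = 53 and Q* = 120.
Because the ceiling (42) lies below the market-clearing price, it is binding.
At P = 42: Qd = 438 - 6·42 = 186 and Qs = 6·42 - 198 = 54.
Producer surplus without the control is ½ · (53 - 33) · 120 = 1200.
With the ceiling, producers sell 54 units at 42, so PS = ½ · (42 - 33) · 54 = 243.
Change in producer surplus = 243 - 1200 = -957.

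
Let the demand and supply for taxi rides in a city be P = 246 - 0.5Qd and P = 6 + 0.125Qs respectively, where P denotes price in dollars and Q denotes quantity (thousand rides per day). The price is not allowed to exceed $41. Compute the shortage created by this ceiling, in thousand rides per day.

Rearranging demand gives Qd = 492 - 2P; rearranging supply gives Qs = 8P - 48. Without the control the market clears where 492 - 2P = 8P - 48, i.e. P* = 54 and Q* = 384.
The ceiling of 41 is below the equilibrium price 54, so it binds.
At P = 41: Qd = 492 - 2·41 = 410 and Qs = 8·41 - 48 = 280.
Shortage = Qd - Qs = 410 - 280 = 130.

130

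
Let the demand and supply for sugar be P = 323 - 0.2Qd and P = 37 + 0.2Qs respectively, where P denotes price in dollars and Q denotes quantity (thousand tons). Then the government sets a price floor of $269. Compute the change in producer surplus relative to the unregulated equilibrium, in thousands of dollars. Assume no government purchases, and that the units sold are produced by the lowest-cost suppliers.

Rearranging demand gives Qd = 1615 - 5P; rearranging supply gives Qs = 5P - 185. In a free market, 1615 - 5P = 5P - 185 gives the equilibrium P* = 180, Q* = 715.
Since 269 > 180, the floor is binding.
At P = 269: Qd = 1615 - 5·269 = 270 and Qs = 5·269 - 185 = 1160.
Producer surplus without the control is ½ · (180 - 37) · 715 = 51122.5.
With the floor, 270 units are sold at 269. The supply price at Q = 270 is 91, so PS = ½ · [(269 - 37) + (269 - 91)] · 270 = 55350.
Change in producer surplus = 55350 - 51122.5 = 4227.5.

4227.5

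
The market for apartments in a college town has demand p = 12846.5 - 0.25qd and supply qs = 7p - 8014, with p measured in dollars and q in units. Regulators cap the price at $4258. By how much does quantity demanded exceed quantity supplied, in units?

Rearranging demand gives qd = 51386 - 4p. Without the control the market clears where 51386 - 4p = 7p - 8014, i.e. p* = 5400 and q* = 29786.
The ceiling of 4258 is below the equilibrium price 5400, so it binds.
At p = 4258: qd = 51386 - 4·4258 = 34354 and qs = 7·4258 - 8014 = 21792.
Shortage = qd - qs = 34354 - 21792 = 12562.

12562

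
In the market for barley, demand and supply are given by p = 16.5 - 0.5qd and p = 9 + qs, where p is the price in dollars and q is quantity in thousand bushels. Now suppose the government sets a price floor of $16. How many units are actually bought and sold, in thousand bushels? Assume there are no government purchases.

Rearranging demand gives qd = 33 - 2p; rearranging supply gives qs = p - 9. In a free market, 33 - 2p = p - 9 gives the equilibrium p* = 14, q* = 5.
Because the floor (16) lies above the market-clearing price, it is binding.
At p = 16: qd = 33 - 2·16 = 1 and qs = 16 - 9 = 7.
The quantity actually transacted is the short side, demand: 1.

1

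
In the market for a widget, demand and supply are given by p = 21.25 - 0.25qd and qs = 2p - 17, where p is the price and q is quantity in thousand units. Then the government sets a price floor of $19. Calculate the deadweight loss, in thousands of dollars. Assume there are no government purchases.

Rearranging demand gives qd = 85 - 4p. Equilibrium: 85 - 4p = 2p - 17, so 102 = 6p and p* = 17, q* = 17.
Since 19 > 17, the floor is binding.
At p = 19: qd = 85 - 4·19 = 9 and qs = 2·19 - 17 = 21.
Quantity traded falls to 9. At q = 9 the demand price is (85 - 9)/4 = 19 and the supply price is (17 + 9)/2 = 13.
Deadweight loss = ½ · (19 - 13) · (17 - 9) = ½ · 6 · 8 = 24.

24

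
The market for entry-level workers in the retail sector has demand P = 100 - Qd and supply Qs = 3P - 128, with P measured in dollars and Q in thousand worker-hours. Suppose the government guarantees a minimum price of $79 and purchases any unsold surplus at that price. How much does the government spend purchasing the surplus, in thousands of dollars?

6952

Rearranging demand gives Qd = 100 - P. Setting quantity demanded equal to quantity supplied, 100 - P = 3P - 128, gives P* = 57 and Q* = 43.
Because the floor (79) lies above the market-clearing price, it is binding.
At P = 79: Qd = 100 - 79 = 21 and Qs = 3·79 - 128 = 109.
Surplus = Qs - Qd = 88.
Government expenditure = surplus × support price = 88 × 79 = 6952.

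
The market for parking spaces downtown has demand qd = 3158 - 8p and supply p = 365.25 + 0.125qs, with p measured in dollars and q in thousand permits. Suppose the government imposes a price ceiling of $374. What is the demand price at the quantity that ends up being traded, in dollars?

Rearranging supply gives qs = 8p - 2922. Setting quantity demanded equal to quantity supplied, 3158 - 8p = 8p - 2922, gives p* = 380 and q* = 118.
Since 374 < 380, the ceiling is binding.
At p = 374: qd = 3158 - 8·374 = 166 and qs = 8·374 - 2922 = 70.
Only 70 units reach the market. On the demand curve, the marginal buyer's willingness to pay at q = 70 is (3158 - 70)/8 = 386.

386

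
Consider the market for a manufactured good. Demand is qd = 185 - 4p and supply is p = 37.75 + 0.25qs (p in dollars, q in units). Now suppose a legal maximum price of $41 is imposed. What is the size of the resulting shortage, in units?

Rearranging supply gives qs = 4p - 151. Without the control the market clears where 185 - 4p = 4p - 151, i.e. p* = 42 and q* = 17.
Because the ceiling (41) lies below the market-clearing price, it is binding.
At p = 41: qd = 185 - 4·41 = 21 and qs = 4·41 - 151 = 13.
Shortage = qd - qs = 21 - 13 = 8.

8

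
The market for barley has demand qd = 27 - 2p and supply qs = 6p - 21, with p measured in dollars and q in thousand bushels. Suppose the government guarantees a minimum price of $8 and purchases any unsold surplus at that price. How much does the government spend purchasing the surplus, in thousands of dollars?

128

Setting quantity demanded equal to quantity supplied, 27 - 2p = 6p - 21, gives p* = 6 and q* = 15.
Since 8 > 6, the floor is binding.
At p = 8: qd = 27 - 2·8 = 11 and qs = 6·8 - 21 = 27.
Surplus = qs - qd = 16.
Government expenditure = surplus × support price = 16 × 8 = 128.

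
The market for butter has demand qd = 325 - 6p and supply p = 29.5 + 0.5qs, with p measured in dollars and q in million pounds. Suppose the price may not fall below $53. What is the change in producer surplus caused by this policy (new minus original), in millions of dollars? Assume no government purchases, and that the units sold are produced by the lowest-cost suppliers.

-190

Rearranging supply gives qs = 2p - 59. In a free market, 325 - 6p = 2p - 59 gives the equilibrium p* = 48, q* = 37.
Because the floor (53) lies above the market-clearing price, it is binding.
At p = 53: qd = 325 - 6·53 = 7 and qs = 2·53 - 59 = 47.
Producer surplus without the control is ½ · (48 - 29.5) · 37 = 342.25.
With the floor, 7 units are sold at 53. The supply price at q = 7 is 33, so PS = ½ · [(53 - 29.5) + (53 - 33)] · 7 = 152.25.
Change in producer surplus = 152.25 - 342.25 = -190.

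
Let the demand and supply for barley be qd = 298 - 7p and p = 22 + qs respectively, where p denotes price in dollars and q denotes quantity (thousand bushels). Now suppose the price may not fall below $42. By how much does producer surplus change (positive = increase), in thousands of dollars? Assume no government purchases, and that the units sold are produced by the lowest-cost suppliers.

-90

Rearranging supply gives qs = p - 22. Without the control the market clears where 298 - 7p = p - 22, i.e. p* = 40 and q* = 18.
The floor of 42 is above the equilibrium price 40, so it binds.
At p = 42: qd = 298 - 7·42 = 4 and qs = 42 - 22 = 20.
Producer surplus without the control is ½ · (40 - 22) · 18 = 162.
With the floor, 4 units are sold at 42. The supply price at q = 4 is 26, so PS = ½ · [(42 - 22) + (42 - 26)] · 4 = 72.
Change in producer surplus = 72 - 162 = -90.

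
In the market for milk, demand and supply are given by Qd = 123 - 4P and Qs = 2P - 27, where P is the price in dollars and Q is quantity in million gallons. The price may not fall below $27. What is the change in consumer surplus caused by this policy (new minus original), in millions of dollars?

Without the control the market clears where 123 - 4P = 2P - 27, i.e. P* = 25 and Q* = 23.
Since 27 > 25, the floor is binding.
At P = 27: Qd = 123 - 4·27 = 15 and Qs = 2·27 - 27 = 27.
Consumer surplus without the control is ½ · (30.75 - 25) · 23 = 66.125.
With the floor, consumers buy 15 units at 27, so CS = ½ · (30.75 - 27) · 15 = 28.125.
Change in consumer surplus = 28.125 - 66.125 = -38.

-38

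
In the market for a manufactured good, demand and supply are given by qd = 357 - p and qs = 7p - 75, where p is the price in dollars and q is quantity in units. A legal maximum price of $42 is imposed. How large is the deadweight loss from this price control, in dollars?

Without the control the market clears where 357 - p = 7p - 75, i.e. p* = 54 and q* = 303.
Because the ceiling (42) lies below the market-clearing price, it is binding.
At p = 42: qd = 357 - 42 = 315 and qs = 7·42 - 75 = 219.
Quantity traded falls to 219. At q = 219 the demand price is 357 - 219 = 138 and the supply price is (75 + 219)/7 = 42.
Deadweight loss = ½ · (138 - 42) · (303 - 219) = ½ · 96 · 84 = 4032.

4032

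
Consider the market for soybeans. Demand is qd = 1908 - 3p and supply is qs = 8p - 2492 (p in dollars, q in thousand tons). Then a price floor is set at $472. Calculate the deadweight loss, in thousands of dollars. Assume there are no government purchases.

In a free market, 1908 - 3p = 8p - 2492 gives the equilibrium p* = 400, q* = 708.
Since 472 > 400, the floor is binding.
At p = 472: qd = 1908 - 3·472 = 492 and qs = 8·472 - 2492 = 1284.
Quantity traded falls to 492. At q = 492 the demand price is (1908 - 492)/3 = 472 and the supply price is (2492 + 492)/8 = 373.
Deadweight loss = ½ · (472 - 373) · (708 - 492) = ½ · 99 · 216 = 10692.

10692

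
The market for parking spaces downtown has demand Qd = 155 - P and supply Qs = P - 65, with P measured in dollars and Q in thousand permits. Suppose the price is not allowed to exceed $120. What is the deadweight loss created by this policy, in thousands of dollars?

Without the control the market clears where 155 - P = P - 65, i.e. P* = 110 and Q* = 45.
Since 120 is above P* = 110, the ceiling does not bind and the free-market outcome prevails.
Since the control does not bind, no trades are prevented and deadweight loss is zero.

0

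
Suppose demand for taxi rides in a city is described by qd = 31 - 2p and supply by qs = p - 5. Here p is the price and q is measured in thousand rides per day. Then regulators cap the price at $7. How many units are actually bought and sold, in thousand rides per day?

2

Without the control the market clears where 31 - 2p = p - 5, i.e. p* = 12 and q* = 7.
The ceiling of 7 is below the equilibrium price 12, so it binds.
At p = 7: qd = 31 - 2·7 = 17 and qs = 7 - 5 = 2.
The quantity actually transacted is the short side, supply: 2.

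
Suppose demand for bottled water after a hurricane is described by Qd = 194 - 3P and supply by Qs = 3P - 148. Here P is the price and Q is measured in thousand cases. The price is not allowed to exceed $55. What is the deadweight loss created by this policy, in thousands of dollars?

12

Equilibrium: 194 - 3P = 3P - 148, so 342 = 6P and P* = 57, Q* = 23.
The ceiling of 55 is below the equilibrium price 57, so it binds.
At P = 55: Qd = 194 - 3·55 = 29 and Qs = 3·55 - 148 = 17.
Quantity traded falls to 17. At Q = 17 the demand price is (194 - 17)/3 = 59 and the supply price is (148 + 17)/3 = 55.
Deadweight loss = ½ · (59 - 55) · (23 - 17) = ½ · 4 · 6 = 12.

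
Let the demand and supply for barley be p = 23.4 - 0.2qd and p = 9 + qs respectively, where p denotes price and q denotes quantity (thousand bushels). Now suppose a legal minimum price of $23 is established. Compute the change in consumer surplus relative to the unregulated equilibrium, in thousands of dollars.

-14

Rearranging demand gives qd = 117 - 5p; rearranging supply gives qs = p - 9. Setting quantity demanded equal to quantity supplied, 117 - 5p = p - 9, gives p* = 21 and q* = 12.
Because the floor (23) lies above the market-clearing price, it is binding.
At p = 23: qd = 117 - 5·23 = 2 and qs = 23 - 9 = 14.
Consumer surplus without the control is ½ · (23.4 - 21) · 12 = 14.4.
With the floor, consumers buy 2 units at 23, so CS = ½ · (23.4 - 23) · 2 = 0.4.
Change in consumer surplus = 0.4 - 14.4 = -14.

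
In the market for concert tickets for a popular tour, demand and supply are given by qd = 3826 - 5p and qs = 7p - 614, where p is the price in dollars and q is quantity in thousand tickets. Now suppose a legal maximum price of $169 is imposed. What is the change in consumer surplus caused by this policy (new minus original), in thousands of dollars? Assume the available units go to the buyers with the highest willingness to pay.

In a free market, 3826 - 5p = 7p - 614 gives the equilibrium p* = 370, q* = 1976.
The ceiling of 169 is below the equilibrium price 370, so it binds.
At p = 169: qd = 3826 - 5·169 = 2981 and qs = 7·169 - 614 = 569.
Consumer surplus without the control is ½ · (765.2 - 370) · 1976 = 390457.6.
With the ceiling, 569 units are sold at 169 (assume they go to the highest-value buyers). The demand price at q = 569 is 651.4, so CS = ½ · [(765.2 - 169) + (651.4 - 169)] · 569 = 306861.7.
Change in consumer surplus = 306861.7 - 390457.6 = -83595.9.

-83595.9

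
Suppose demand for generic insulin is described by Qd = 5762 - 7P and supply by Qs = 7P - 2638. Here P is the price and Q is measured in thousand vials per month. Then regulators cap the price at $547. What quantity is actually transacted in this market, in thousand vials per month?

Equilibrium: 5762 - 7P = 7P - 2638, so 8400 = 14P and P* = 600, Q* = 1562.
Because the ceiling (547) lies below the market-clearing price, it is binding.
At P = 547: Qd = 5762 - 7·547 = 1933 and Qs = 7·547 - 2638 = 1191.
The quantity actually transacted is the short side, supply: 1191.

1191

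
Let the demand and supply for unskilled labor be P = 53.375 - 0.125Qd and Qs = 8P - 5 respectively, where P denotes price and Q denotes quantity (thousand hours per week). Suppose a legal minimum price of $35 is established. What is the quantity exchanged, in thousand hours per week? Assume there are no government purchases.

147

Rearranging demand gives Qd = 427 - 8P. Without the control the market clears where 427 - 8P = 8P - 5, i.e. P* = 27 and Q* = 211.
Since 35 > 27, the floor is binding.
At P = 35: Qd = 427 - 8·35 = 147 and Qs = 8·35 - 5 = 275.
The quantity actually transacted is the short side, demand: 147.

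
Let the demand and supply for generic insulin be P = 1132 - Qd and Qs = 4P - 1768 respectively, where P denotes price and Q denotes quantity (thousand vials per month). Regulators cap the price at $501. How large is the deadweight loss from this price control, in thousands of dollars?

62410

Rearranging demand gives Qd = 1132 - P. Setting quantity demanded equal to quantity supplied, 1132 - P = 4P - 1768, gives P* = 580 and Q* = 552.
Because the ceiling (501) lies below the market-clearing price, it is binding.
At P = 501: Qd = 1132 - 501 = 631 and Qs = 4·501 - 1768 = 236.
Quantity traded falls to 236. At Q = 236 the demand price is 1132 - 236 = 896 and the supply price is (1768 + 236)/4 = 501.
Deadweight loss = ½ · (896 - 501) · (552 - 236) = ½ · 395 · 316 = 62410.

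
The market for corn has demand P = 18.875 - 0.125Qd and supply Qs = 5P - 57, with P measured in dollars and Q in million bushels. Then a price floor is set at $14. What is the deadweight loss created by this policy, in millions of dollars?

0

Rearranging demand gives Qd = 151 - 8P. Setting quantity demanded equal to quantity supplied, 151 - 8P = 5P - 57, gives P* = 16 and Q* = 23.
Since 14 is below P* = 16, the floor does not bind and the free-market outcome prevails.
Since the control does not bind, no trades are prevented and deadweight loss is zero.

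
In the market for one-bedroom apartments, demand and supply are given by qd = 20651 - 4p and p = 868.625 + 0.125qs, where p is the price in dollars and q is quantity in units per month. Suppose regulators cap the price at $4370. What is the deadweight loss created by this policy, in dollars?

0

Rearranging supply gives qs = 8p - 6949. Without the control the market clears where 20651 - 4p = 8p - 6949, i.e. p* = 2300 and q* = 11451.
Since 4370 is above p* = 2300, the ceiling does not bind and the free-market outcome prevails.
Since the control does not bind, no trades are prevented and deadweight loss is zero.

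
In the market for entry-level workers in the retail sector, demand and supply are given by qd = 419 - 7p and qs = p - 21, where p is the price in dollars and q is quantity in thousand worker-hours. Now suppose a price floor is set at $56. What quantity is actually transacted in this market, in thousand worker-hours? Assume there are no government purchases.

In a free market, 419 - 7p = p - 21 gives the equilibrium p* = 55, q* = 34.
The floor of 56 is above the equilibrium price 55, so it binds.
At p = 56: qd = 419 - 7·56 = 27 and qs = 56 - 21 = 35.
The quantity actually transacted is the short side, demand: 27.

27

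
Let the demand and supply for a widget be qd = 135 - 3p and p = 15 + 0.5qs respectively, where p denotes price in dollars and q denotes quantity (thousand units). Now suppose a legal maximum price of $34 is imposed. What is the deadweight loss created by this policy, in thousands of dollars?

0

Rearranging supply gives qs = 2p - 30. Without the control the market clears where 135 - 3p = 2p - 30, i.e. p* = 33 and q* = 36.
Since 34 is above p* = 33, the ceiling does not bind and the free-market outcome prevails.
Since the control does not bind, no trades are prevented and deadweight loss is zero.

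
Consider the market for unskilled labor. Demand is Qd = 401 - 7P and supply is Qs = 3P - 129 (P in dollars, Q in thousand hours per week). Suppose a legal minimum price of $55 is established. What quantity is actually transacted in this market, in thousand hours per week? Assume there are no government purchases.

Setting quantity demanded equal to quantity supplied, 401 - 7P = 3P - 129, gives P* = 53 and Q* = 30.
The floor of 55 is above the equilibrium price 53, so it binds.
At P = 55: Qd = 401 - 7·55 = 16 and Qs = 3·55 - 129 = 36.
The quantity actually transacted is the short side, demand: 16.

16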